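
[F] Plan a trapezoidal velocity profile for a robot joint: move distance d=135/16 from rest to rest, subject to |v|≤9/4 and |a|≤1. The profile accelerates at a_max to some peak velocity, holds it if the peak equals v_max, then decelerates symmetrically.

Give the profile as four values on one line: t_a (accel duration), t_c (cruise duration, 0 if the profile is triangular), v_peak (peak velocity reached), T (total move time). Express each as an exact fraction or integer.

v_max²/a_max = (9/4)²/1 = 81/16
135/16 ≥ 81/16 → trapezoidal
t_a = (9/4)/1 = 9/4; v_peak = 9/4
d_cruise = 135/16 − 81/16 = 27/8; t_c = (27/8)/(9/4) = 3/2
T = 2·9/4 + 3/2 = 6

t_a=9/4 t_c=3/2 v_peak=9/4 T=6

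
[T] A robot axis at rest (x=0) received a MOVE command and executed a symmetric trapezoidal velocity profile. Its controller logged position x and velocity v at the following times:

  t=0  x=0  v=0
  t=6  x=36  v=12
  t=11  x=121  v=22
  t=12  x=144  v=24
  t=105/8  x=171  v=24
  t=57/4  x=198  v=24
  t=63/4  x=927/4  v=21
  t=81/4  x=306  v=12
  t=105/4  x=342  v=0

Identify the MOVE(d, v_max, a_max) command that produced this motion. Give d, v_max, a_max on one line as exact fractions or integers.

d=342 v_max=24 a_max=2

final state: t=105/4, x=342, v=0 → d = 342
a_max = (12−0)/(6−0) = 2
max v = 24 over t∈[12,57/4] → v_max = 24
check: 24·(12+9/4) = 342 ✓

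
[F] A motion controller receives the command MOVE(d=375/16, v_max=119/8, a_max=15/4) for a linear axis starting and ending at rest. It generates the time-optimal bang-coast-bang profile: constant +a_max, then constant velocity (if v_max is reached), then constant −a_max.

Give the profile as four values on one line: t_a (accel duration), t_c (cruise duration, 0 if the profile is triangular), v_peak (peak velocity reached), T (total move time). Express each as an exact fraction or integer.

t_a=5/2 t_c=0 v_peak=75/8 T=5

vₘ²/aₘ = (119/8)²/(15/4) = 14161/240
375/16 < 14161/240 → triangular
v_peak = √(375/16·15/4) = √(5625/64) = 75/8
t_a = (75/8)/(15/4) = 5/2; t_c = 0
T = 2·5/2 = 5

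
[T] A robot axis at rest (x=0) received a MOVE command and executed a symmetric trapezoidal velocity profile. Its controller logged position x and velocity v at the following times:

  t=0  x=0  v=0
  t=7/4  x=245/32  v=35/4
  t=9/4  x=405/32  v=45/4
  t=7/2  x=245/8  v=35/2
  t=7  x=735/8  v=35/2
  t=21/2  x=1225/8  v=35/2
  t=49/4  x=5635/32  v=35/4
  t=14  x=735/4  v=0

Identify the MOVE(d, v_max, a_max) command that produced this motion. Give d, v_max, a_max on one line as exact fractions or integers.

final state: t=14, x=735/4, v=0 → d = 735/4
a_max = (35/4−0)/(7/4−0) = 5
max v = 35/2 over t∈[7/2,21/2] → v_max = 35/2
check: 35/2·(7/2+7) = 735/4 ✓

d=735/4 v_max=35/2 a_max=5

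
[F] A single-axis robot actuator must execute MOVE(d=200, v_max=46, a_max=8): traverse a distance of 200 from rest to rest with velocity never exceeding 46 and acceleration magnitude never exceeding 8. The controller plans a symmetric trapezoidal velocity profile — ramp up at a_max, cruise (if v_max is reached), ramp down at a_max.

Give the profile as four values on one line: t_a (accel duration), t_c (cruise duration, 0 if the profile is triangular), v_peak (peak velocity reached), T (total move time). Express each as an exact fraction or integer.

v_max²/a_max = 46²/8 = 529/2
200 < 529/2 ⇒ no cruise
v_peak = √(200·8) = √1600 = 40
t_a = 40/8 = 5; t_c = 0
T = 2·5 = 10

t_a=5 t_c=0 v_peak=40 T=10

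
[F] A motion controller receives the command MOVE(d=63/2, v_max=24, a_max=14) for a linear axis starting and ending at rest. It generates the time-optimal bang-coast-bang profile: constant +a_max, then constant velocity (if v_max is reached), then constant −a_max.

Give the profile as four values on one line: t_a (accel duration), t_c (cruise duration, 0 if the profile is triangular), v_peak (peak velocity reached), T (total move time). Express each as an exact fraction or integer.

(v_max)²/a_max = 24²/14 = 288/7
63/2 < 288/7 so t_c = 0
v_peak = √(63/2·14) = √441 = 21
t_a = 21/14 = 3/2; t_c = 0
T = 2·3/2 = 3

t_a=3/2 t_c=0 v_peak=21 T=3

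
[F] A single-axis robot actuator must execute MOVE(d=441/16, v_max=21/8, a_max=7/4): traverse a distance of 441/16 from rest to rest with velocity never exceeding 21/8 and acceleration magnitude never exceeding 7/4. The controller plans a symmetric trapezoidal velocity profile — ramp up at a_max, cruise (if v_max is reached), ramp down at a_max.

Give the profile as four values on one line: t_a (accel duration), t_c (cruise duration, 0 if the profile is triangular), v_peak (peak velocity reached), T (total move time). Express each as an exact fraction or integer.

(v_max)²/a_max = (21/8)²/(7/4) = 63/16
441/16 ≥ 63/16 → trapezoidal
t_a = (21/8)/(7/4) = 3/2; v_peak = 21/8
d_cruise = 441/16 − 63/16 = 189/8; t_c = (189/8)/(21/8) = 9
T = 2·3/2 + 9 = 12

t_a=3/2 t_c=9 v_peak=21/8 T=12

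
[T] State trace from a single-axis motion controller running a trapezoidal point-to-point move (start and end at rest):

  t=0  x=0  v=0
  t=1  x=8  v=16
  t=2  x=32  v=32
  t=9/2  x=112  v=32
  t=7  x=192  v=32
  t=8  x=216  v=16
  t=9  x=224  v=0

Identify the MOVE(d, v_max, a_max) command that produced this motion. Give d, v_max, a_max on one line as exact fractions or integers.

d=224 v_max=32 a_max=16

final state: t=9, x=224, v=0 → d = 224
a_max = (16−0)/(1−0) = 16
max v = 32 over t∈[2,7] → v_max = 32
check: 32·(2+5) = 224 ✓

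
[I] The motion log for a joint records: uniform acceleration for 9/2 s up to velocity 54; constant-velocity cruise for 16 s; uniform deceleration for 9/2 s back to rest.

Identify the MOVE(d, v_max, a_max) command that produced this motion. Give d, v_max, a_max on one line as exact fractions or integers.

a_max = 54/(9/2) = 12
d_a = ½·54·9/2 = 243/2; d_c = 54·16 = 864
d = 2·243/2 + 864 = 1107
t_c = 16 > 0 → v_max = v_peak = 54

d=1107 v_max=54 a_max=12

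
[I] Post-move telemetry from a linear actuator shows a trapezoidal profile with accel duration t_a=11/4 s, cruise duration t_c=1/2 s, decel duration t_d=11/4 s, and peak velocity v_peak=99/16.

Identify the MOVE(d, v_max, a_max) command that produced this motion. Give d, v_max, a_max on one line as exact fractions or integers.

d=1287/64 v_max=99/16 a_max=9/4

a_max = (99/16)/(11/4) = 9/4
d_a = ½·99/16·11/4 = 1089/128; d_c = 99/16·1/2 = 99/32
d = 2·1089/128 + 99/32 = 1287/64
t_c = 1/2 > 0 → v_max = v_peak = 99/16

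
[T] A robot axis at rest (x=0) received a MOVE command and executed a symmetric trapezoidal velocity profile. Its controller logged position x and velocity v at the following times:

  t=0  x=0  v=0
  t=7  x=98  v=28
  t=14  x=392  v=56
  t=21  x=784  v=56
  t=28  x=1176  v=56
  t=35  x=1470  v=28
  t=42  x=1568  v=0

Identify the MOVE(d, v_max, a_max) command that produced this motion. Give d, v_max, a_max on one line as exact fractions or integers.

d=1568 v_max=56 a_max=4

final state: t=42, x=1568, v=0 → d = 1568
a_max = (28−0)/(7−0) = 4
max v = 56 over t∈[14,28] → v_max = 56
check: 56·(14+14) = 1568 ✓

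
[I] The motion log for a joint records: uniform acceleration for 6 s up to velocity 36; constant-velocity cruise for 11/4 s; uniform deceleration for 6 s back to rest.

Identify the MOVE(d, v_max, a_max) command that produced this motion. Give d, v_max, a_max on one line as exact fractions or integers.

a_max = 36/6 = 6
d_a = ½·36·6 = 108; d_c = 36·11/4 = 99
d = 2·108 + 99 = 315
t_c = 11/4 > 0 so v_max = 36

d=315 v_max=36 a_max=6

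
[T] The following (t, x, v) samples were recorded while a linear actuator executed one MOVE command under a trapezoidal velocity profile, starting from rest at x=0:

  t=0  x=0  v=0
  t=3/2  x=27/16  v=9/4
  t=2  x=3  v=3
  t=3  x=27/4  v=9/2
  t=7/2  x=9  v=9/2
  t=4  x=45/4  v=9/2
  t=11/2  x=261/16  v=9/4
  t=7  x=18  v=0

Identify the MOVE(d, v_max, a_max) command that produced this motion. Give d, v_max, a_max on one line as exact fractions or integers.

final state: t=7, x=18, v=0 → d = 18
a_max = (9/4−0)/(3/2−0) = 3/2
max v = 9/2 over t∈[3,4] → v_max = 9/2
check: 9/2·(3+1) = 18 ✓

d=18 v_max=9/2 a_max=3/2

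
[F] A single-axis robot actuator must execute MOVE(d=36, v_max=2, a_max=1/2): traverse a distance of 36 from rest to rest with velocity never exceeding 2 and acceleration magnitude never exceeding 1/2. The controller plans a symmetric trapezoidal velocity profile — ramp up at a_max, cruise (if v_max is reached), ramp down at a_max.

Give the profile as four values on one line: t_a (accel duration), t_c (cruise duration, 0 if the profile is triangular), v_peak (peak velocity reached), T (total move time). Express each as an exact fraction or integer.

(v_max)²/a_max = 2²/(1/2) = 8
36 ≥ 8 ⇒ cruise phase
t_a = 2/(1/2) = 4; v_peak = 2
d_cruise = 36 − 8 = 28; t_c = 28/2 = 14
T = 2·4 + 14 = 22

t_a=4 t_c=14 v_peak=2 T=22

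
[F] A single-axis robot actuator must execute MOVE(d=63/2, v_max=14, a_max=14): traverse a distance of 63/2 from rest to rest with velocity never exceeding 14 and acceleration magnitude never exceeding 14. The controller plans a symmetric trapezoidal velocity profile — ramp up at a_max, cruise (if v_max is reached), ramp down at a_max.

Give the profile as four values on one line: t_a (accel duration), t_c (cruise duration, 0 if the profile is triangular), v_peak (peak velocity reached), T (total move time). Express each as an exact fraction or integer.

t_a=1 t_c=5/4 v_peak=14 T=13/4

vₘ²/aₘ = 14²/14 = 14
63/2 ≥ 14 → trapezoidal
t_a = 14/14 = 1; v_peak = 14
d_cruise = 63/2 − 14 = 35/2; t_c = (35/2)/14 = 5/4
T = 2·1 + 5/4 = 13/4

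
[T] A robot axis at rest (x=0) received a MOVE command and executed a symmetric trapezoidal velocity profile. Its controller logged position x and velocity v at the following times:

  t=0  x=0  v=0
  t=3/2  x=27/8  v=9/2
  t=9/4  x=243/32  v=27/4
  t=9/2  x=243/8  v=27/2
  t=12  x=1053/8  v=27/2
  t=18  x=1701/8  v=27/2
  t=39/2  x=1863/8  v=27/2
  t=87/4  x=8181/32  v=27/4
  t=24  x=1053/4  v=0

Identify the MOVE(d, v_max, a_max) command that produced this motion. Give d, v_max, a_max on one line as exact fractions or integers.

d=1053/4 v_max=27/2 a_max=3

final state: t=24, x=1053/4, v=0 → d = 1053/4
a_max = (9/2−0)/(3/2−0) = 3
max v = 27/2 over t∈[9/2,39/2] → v_max = 27/2
check: 27/2·(9/2+15) = 1053/4 ✓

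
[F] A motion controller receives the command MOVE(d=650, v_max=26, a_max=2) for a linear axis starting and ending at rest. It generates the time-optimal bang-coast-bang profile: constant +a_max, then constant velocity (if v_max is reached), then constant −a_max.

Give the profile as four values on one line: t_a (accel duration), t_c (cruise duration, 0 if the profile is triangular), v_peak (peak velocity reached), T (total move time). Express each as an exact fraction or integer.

t_a=13 t_c=12 v_peak=26 T=38

vₘ²/aₘ = 26²/2 = 338
650 ≥ 338 so v_max reached
t_a = 26/2 = 13; v_peak = 26
d_cruise = 650 − 338 = 312; t_c = 312/26 = 12
T = 2·13 + 12 = 38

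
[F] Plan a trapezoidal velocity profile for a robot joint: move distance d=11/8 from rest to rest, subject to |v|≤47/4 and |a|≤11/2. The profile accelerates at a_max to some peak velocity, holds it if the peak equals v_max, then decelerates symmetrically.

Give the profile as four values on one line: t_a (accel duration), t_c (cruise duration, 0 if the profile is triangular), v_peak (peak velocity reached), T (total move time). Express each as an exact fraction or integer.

(v_max)²/a_max = (47/4)²/(11/2) = 2209/88
11/8 < 2209/88 ⇒ no cruise
v_peak = √(11/8·11/2) = √(121/16) = 11/4
t_a = (11/4)/(11/2) = 1/2; t_c = 0
T = 2·1/2 = 1

t_a=1/2 t_c=0 v_peak=11/4 T=1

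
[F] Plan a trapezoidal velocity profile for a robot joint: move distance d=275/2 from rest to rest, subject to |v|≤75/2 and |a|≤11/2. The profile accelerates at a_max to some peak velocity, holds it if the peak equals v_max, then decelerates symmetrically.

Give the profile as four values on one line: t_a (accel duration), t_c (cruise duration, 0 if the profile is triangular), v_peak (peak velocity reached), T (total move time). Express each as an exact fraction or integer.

t_a=5 t_c=0 v_peak=55/2 T=10

vₘ²/aₘ = (75/2)²/(11/2) = 5625/22
275/2 < 5625/22 ⇒ no cruise
v_peak = √(275/2·11/2) = √(3025/4) = 55/2
t_a = (55/2)/(11/2) = 5; t_c = 0
T = 2·5 = 10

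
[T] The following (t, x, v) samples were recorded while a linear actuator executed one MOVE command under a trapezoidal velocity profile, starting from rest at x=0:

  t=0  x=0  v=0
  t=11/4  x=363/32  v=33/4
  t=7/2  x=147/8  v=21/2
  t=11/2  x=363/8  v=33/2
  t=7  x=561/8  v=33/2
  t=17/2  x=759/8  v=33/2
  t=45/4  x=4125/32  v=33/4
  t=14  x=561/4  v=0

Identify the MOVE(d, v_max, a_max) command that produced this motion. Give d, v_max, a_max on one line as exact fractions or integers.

final state: t=14, x=561/4, v=0 → d = 561/4
a_max = (33/4−0)/(11/4−0) = 3
max v = 33/2 over t∈[11/2,17/2] → v_max = 33/2
check: 33/2·(11/2+3) = 561/4 ✓

d=561/4 v_max=33/2 a_max=3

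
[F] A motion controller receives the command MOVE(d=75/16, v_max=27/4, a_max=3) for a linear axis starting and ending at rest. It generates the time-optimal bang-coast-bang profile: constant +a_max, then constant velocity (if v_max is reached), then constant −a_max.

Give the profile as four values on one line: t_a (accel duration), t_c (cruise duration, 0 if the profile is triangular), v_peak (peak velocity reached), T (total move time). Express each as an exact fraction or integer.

vₘ²/aₘ = (27/4)²/3 = 243/16
75/16 < 243/16 → triangular
v_peak = √(75/16·3) = √(225/16) = 15/4
t_a = (15/4)/3 = 5/4; t_c = 0
T = 2·5/4 = 5/2

t_a=5/4 t_c=0 v_peak=15/4 T=5/2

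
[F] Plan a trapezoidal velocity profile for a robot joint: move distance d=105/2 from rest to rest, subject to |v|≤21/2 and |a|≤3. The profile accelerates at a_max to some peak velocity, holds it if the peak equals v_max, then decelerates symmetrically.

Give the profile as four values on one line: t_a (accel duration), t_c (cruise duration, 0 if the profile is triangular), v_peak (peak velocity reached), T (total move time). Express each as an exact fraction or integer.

vₘ²/aₘ = (21/2)²/3 = 147/4
105/2 ≥ 147/4 ⇒ cruise phase
t_a = (21/2)/3 = 7/2; v_peak = 21/2
d_cruise = 105/2 − 147/4 = 63/4; t_c = (63/4)/(21/2) = 3/2
T = 2·7/2 + 3/2 = 17/2

t_a=7/2 t_c=3/2 v_peak=21/2 T=17/2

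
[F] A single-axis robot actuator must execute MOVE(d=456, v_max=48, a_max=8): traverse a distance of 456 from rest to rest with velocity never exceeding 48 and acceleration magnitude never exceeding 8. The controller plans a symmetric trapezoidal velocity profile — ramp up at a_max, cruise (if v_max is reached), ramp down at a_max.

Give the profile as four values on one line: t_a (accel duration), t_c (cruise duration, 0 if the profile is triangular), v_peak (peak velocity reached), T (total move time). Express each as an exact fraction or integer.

(v_max)²/a_max = 48²/8 = 288
456 ≥ 288 → trapezoidal
t_a = 48/8 = 6; v_peak = 48
d_cruise = 456 − 288 = 168; t_c = 168/48 = 7/2
T = 2·6 + 7/2 = 31/2

t_a=6 t_c=7/2 v_peak=48 T=31/2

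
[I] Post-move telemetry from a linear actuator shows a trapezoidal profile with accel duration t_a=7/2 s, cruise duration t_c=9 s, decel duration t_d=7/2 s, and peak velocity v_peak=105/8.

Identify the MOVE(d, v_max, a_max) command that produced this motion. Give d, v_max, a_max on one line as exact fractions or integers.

d=2625/16 v_max=105/8 a_max=15/4

a_max = (105/8)/(7/2) = 15/4
d_a = ½·105/8·7/2 = 735/32; d_c = 105/8·9 = 945/8
d = 2·735/32 + 945/8 = 2625/16
t_c = 9 > 0 ⇒ limit active, v_max = 105/8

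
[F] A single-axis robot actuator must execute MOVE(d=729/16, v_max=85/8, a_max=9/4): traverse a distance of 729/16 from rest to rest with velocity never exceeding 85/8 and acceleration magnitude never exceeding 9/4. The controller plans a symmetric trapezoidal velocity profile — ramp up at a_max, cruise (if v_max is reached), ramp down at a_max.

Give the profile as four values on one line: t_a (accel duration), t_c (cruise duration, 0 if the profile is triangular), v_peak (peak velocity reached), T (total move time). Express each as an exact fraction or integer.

t_a=9/2 t_c=0 v_peak=81/8 T=9

(v_max)²/a_max = (85/8)²/(9/4) = 7225/144
729/16 < 7225/144 so t_c = 0
v_peak = √(729/16·9/4) = √(6561/64) = 81/8
t_a = (81/8)/(9/4) = 9/2; t_c = 0
T = 2·9/2 = 9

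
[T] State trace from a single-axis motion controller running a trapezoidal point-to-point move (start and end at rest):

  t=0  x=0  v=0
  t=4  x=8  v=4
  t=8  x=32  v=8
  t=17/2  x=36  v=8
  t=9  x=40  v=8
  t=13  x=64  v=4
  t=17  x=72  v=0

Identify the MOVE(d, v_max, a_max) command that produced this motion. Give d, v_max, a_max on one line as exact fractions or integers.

d=72 v_max=8 a_max=1

final state: t=17, x=72, v=0 → d = 72
a_max = (4−0)/(4−0) = 1
max v = 8 over t∈[8,9] → v_max = 8
check: 8·(8+1) = 72 ✓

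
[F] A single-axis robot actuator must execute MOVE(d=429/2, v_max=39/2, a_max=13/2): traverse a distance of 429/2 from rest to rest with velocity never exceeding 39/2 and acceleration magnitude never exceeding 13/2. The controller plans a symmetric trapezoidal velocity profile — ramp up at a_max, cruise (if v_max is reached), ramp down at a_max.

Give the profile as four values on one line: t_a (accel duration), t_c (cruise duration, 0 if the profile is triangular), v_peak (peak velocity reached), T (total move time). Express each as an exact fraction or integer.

(v_max)²/a_max = (39/2)²/(13/2) = 117/2
429/2 ≥ 117/2 ⇒ cruise phase
t_a = (39/2)/(13/2) = 3; v_peak = 39/2
d_cruise = 429/2 − 117/2 = 156; t_c = 156/(39/2) = 8
T = 2·3 + 8 = 14

t_a=3 t_c=8 v_peak=39/2 T=14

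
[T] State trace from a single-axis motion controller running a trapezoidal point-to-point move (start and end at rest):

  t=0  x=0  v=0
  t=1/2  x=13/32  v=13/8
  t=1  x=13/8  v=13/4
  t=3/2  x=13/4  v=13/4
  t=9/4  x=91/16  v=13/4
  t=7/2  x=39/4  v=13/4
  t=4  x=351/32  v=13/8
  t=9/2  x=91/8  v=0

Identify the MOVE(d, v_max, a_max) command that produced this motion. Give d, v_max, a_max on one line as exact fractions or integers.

final state: t=9/2, x=91/8, v=0 → d = 91/8
a_max = (13/8−0)/(1/2−0) = 13/4
max v = 13/4 over t∈[1,7/2] → v_max = 13/4
check: 13/4·(1+5/2) = 91/8 ✓

d=91/8 v_max=13/4 a_max=13/4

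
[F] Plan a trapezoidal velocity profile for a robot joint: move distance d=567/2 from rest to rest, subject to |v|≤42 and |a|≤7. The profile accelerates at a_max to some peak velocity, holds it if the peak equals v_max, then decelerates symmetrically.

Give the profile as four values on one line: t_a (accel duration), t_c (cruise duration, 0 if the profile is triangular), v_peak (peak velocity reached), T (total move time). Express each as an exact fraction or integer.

vₘ²/aₘ = 42²/7 = 252
567/2 ≥ 252 → trapezoidal
t_a = 42/7 = 6; v_peak = 42
d_cruise = 567/2 − 252 = 63/2; t_c = (63/2)/42 = 3/4
T = 2·6 + 3/4 = 51/4

t_a=6 t_c=3/4 v_peak=42 T=51/4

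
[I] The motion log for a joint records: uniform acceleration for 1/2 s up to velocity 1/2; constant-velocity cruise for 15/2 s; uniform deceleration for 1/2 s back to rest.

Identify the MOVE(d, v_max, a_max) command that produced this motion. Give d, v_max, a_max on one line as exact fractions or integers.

a_max = (1/2)/(1/2) = 1
d_a = ½·1/2·1/2 = 1/8; d_c = 1/2·15/2 = 15/4
d = 2·1/8 + 15/4 = 4
t_c = 15/2 > 0 → v_max = v_peak = 1/2

d=4 v_max=1/2 a_max=1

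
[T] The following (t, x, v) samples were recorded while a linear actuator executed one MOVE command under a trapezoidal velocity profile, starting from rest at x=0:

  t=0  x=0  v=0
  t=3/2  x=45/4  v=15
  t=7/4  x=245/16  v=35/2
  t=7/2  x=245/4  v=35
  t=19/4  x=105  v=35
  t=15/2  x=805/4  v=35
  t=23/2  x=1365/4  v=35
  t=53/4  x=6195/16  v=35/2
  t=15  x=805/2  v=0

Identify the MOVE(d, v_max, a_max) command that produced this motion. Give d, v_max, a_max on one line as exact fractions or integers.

d=805/2 v_max=35 a_max=10

final state: t=15, x=805/2, v=0 → d = 805/2
a_max = (15−0)/(3/2−0) = 10
max v = 35 over t∈[7/2,23/2] → v_max = 35
check: 35·(7/2+8) = 805/2 ✓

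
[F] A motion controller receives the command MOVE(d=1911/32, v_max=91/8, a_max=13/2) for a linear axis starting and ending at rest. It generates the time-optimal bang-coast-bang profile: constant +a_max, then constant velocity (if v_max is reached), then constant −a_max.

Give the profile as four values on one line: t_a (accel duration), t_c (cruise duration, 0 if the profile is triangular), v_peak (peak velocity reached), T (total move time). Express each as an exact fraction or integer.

t_a=7/4 t_c=7/2 v_peak=91/8 T=7

(v_max)²/a_max = (91/8)²/(13/2) = 637/32
1911/32 ≥ 637/32 so v_max reached
t_a = (91/8)/(13/2) = 7/4; v_peak = 91/8
d_cruise = 1911/32 − 637/32 = 637/16; t_c = (637/16)/(91/8) = 7/2
T = 2·7/4 + 7/2 = 7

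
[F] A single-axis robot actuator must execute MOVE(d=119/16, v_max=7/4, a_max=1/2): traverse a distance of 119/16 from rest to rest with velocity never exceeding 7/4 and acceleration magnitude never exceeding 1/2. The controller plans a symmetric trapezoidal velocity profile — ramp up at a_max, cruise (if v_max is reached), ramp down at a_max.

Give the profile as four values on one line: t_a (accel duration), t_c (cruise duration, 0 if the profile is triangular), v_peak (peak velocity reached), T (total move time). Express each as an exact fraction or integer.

vₘ²/aₘ = (7/4)²/(1/2) = 49/8
119/16 ≥ 49/8 so v_max reached
t_a = (7/4)/(1/2) = 7/2; v_peak = 7/4
d_cruise = 119/16 − 49/8 = 21/16; t_c = (21/16)/(7/4) = 3/4
T = 2·7/2 + 3/4 = 31/4

t_a=7/2 t_c=3/4 v_peak=7/4 T=31/4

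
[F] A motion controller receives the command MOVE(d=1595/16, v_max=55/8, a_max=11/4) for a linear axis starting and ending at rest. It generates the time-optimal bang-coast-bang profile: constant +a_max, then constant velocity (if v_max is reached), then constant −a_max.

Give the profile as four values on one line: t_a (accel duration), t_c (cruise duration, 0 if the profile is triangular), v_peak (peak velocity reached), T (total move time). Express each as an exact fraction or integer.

v_max²/a_max = (55/8)²/(11/4) = 275/16
1595/16 ≥ 275/16 → trapezoidal
t_a = (55/8)/(11/4) = 5/2; v_peak = 55/8
d_cruise = 1595/16 − 275/16 = 165/2; t_c = (165/2)/(55/8) = 12
T = 2·5/2 + 12 = 17

t_a=5/2 t_c=12 v_peak=55/8 T=17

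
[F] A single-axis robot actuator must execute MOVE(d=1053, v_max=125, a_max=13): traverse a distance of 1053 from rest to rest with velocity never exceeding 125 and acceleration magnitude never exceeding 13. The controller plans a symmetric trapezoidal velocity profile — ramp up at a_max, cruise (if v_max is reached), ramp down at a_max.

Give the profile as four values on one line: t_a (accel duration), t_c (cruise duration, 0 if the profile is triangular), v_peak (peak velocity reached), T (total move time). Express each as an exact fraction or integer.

(v_max)²/a_max = 125²/13 = 15625/13
1053 < 15625/13 ⇒ no cruise
v_peak = √(1053·13) = √13689 = 117
t_a = 117/13 = 9; t_c = 0
T = 2·9 = 18

t_a=9 t_c=0 v_peak=117 T=18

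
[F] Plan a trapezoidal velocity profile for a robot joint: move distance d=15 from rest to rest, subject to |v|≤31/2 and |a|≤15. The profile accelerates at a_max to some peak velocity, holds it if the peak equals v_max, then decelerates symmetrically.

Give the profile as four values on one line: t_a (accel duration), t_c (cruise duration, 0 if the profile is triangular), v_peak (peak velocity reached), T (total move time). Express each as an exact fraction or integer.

t_a=1 t_c=0 v_peak=15 T=2

vₘ²/aₘ = (31/2)²/15 = 961/60
15 < 961/60 so t_c = 0
v_peak = √(15·15) = √225 = 15
t_a = 15/15 = 1; t_c = 0
T = 2·1 = 2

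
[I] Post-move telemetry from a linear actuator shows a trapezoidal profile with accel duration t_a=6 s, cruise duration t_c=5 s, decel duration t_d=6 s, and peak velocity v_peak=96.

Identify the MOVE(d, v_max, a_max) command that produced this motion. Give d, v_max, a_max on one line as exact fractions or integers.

d=1056 v_max=96 a_max=16

a_max = 96/6 = 16
d_a = ½·96·6 = 288; d_c = 96·5 = 480
d = 2·288 + 480 = 1056
t_c = 5 > 0 ⇒ limit active, v_max = 96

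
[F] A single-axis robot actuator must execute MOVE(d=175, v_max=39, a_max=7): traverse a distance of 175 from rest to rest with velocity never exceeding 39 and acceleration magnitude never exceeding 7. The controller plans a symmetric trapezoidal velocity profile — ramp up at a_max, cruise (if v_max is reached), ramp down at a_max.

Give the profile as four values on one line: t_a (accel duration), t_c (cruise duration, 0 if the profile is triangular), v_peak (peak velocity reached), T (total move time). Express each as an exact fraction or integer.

t_a=5 t_c=0 v_peak=35 T=10

(v_max)²/a_max = 39²/7 = 1521/7
175 < 1521/7 → triangular
v_peak = √(175·7) = √1225 = 35
t_a = 35/7 = 5; t_c = 0
T = 2·5 = 10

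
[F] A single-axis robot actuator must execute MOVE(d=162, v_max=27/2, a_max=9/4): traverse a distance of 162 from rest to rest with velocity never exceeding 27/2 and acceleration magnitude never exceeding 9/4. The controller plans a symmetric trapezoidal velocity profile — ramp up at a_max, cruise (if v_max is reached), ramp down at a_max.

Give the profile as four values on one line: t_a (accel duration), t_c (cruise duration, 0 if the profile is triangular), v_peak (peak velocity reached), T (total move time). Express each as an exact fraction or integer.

(v_max)²/a_max = (27/2)²/(9/4) = 81
162 ≥ 81 so v_max reached
t_a = (27/2)/(9/4) = 6; v_peak = 27/2
d_cruise = 162 − 81 = 81; t_c = 81/(27/2) = 6
T = 2·6 + 6 = 18

t_a=6 t_c=6 v_peak=27/2 T=18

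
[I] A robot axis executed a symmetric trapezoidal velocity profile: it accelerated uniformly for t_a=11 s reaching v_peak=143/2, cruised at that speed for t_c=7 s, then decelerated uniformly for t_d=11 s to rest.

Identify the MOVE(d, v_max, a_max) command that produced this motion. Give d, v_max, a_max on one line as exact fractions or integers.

d=1287 v_max=143/2 a_max=13/2

a_max = (143/2)/11 = 13/2
d_a = ½·143/2·11 = 1573/4; d_c = 143/2·7 = 1001/2
d = 2·1573/4 + 1001/2 = 1287
t_c = 7 > 0 so v_max = 143/2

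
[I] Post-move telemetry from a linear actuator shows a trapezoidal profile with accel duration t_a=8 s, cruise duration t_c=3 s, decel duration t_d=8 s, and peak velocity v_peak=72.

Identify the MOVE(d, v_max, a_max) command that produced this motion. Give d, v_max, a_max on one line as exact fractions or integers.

a_max = 72/8 = 9
d_a = ½·72·8 = 288; d_c = 72·3 = 216
d = 2·288 + 216 = 792
t_c = 3 > 0 ⇒ limit active, v_max = 72

d=792 v_max=72 a_max=9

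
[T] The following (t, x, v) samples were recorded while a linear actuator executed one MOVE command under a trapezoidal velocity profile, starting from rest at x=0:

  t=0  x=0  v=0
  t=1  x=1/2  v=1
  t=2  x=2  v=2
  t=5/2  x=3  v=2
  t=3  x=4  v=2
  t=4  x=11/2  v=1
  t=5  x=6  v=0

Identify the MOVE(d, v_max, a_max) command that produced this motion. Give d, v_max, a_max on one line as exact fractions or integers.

final state: t=5, x=6, v=0 → d = 6
a_max = (1−0)/(1−0) = 1
max v = 2 over t∈[2,3] → v_max = 2
check: 2·(2+1) = 6 ✓

d=6 v_max=2 a_max=1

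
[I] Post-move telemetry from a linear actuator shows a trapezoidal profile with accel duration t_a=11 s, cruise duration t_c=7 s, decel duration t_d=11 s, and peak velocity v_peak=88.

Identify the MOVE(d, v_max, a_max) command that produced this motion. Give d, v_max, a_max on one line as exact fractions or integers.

d=1584 v_max=88 a_max=8

a_max = 88/11 = 8
d_a = ½·88·11 = 484; d_c = 88·7 = 616
d = 2·484 + 616 = 1584
t_c = 7 > 0 ⇒ limit active, v_max = 88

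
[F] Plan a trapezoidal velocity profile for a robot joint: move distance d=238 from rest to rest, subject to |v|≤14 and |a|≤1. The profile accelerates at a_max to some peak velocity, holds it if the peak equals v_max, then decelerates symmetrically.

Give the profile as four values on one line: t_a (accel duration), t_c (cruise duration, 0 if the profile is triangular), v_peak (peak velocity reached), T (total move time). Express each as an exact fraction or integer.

t_a=14 t_c=3 v_peak=14 T=31

v_max²/a_max = 14²/1 = 196
238 ≥ 196 ⇒ cruise phase
t_a = 14/1 = 14; v_peak = 14
d_cruise = 238 − 196 = 42; t_c = 42/14 = 3
T = 2·14 + 3 = 31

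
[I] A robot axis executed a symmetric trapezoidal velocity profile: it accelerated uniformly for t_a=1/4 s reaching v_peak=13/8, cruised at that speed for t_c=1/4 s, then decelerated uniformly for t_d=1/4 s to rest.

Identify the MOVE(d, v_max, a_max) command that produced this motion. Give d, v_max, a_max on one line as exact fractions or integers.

a_max = (13/8)/(1/4) = 13/2
d_a = ½·13/8·1/4 = 13/64; d_c = 13/8·1/4 = 13/32
d = 2·13/64 + 13/32 = 13/16
t_c = 1/4 > 0 → v_max = v_peak = 13/8

d=13/16 v_max=13/8 a_max=13/2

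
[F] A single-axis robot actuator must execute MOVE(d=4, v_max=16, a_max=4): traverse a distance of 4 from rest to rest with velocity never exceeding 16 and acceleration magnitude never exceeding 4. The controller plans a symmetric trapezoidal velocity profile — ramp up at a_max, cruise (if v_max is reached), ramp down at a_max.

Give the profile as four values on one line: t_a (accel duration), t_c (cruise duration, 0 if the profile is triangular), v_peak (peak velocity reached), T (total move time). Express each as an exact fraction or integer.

t_a=1 t_c=0 v_peak=4 T=2

vₘ²/aₘ = 16²/4 = 64
4 < 64 ⇒ no cruise
v_peak = √(4·4) = √16 = 4
t_a = 4/4 = 1; t_c = 0
T = 2·1 = 2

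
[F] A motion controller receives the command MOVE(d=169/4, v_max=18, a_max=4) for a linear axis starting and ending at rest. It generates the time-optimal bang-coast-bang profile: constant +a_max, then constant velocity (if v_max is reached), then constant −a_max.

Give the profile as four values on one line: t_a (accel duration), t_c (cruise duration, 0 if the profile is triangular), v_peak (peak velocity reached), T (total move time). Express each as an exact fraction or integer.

t_a=13/4 t_c=0 v_peak=13 T=13/2

(v_max)²/a_max = 18²/4 = 81
169/4 < 81 ⇒ no cruise
v_peak = √(169/4·4) = √169 = 13
t_a = 13/4; t_c = 0
T = 2·13/4 = 13/2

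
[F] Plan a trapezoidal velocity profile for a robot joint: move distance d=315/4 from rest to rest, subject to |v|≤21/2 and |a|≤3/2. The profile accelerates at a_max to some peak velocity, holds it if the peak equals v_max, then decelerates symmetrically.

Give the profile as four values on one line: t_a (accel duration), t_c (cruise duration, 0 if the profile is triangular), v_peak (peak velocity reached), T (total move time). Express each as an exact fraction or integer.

t_a=7 t_c=1/2 v_peak=21/2 T=29/2

vₘ²/aₘ = (21/2)²/(3/2) = 147/2
315/4 ≥ 147/2 so v_max reached
t_a = (21/2)/(3/2) = 7; v_peak = 21/2
d_cruise = 315/4 − 147/2 = 21/4; t_c = (21/4)/(21/2) = 1/2
T = 2·7 + 1/2 = 29/2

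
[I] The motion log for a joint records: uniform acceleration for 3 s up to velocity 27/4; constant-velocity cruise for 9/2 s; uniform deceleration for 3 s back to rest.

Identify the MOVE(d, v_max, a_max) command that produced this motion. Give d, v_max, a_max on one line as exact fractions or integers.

d=405/8 v_max=27/4 a_max=9/4

a_max = (27/4)/3 = 9/4
d_a = ½·27/4·3 = 81/8; d_c = 27/4·9/2 = 243/8
d = 2·81/8 + 243/8 = 405/8
t_c = 9/2 > 0 ⇒ limit active, v_max = 27/4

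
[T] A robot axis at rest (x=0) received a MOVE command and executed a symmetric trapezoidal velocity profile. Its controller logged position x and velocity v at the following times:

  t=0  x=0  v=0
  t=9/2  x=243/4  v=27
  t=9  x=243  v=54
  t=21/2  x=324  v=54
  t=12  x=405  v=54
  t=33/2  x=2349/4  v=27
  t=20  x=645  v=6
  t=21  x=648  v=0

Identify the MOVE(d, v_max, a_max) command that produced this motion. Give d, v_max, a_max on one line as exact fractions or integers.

d=648 v_max=54 a_max=6

final state: t=21, x=648, v=0 → d = 648
a_max = (27−0)/(9/2−0) = 6
max v = 54 over t∈[9,12] → v_max = 54
check: 54·(9+3) = 648 ✓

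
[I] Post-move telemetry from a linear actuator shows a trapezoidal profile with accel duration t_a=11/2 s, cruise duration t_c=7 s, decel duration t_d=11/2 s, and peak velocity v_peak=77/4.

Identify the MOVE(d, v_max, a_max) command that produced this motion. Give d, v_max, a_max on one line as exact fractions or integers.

d=1925/8 v_max=77/4 a_max=7/2

a_max = (77/4)/(11/2) = 7/2
d_a = ½·77/4·11/2 = 847/16; d_c = 77/4·7 = 539/4
d = 2·847/16 + 539/4 = 1925/8
t_c = 7 > 0 so v_max = 77/4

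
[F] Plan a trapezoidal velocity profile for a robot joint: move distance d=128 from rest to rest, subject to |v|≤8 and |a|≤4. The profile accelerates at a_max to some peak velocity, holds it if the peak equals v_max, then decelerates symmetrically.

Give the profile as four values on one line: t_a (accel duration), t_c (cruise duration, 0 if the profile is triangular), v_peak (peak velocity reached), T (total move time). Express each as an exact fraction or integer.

t_a=2 t_c=14 v_peak=8 T=18

v_max²/a_max = 8²/4 = 16
128 ≥ 16 ⇒ cruise phase
t_a = 8/4 = 2; v_peak = 8
d_cruise = 128 − 16 = 112; t_c = 112/8 = 14
T = 2·2 + 14 = 18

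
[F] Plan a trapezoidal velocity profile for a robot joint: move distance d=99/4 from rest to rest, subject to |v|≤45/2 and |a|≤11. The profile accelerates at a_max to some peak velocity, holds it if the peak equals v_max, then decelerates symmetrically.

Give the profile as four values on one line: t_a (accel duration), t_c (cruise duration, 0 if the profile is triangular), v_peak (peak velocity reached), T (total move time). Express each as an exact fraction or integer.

t_a=3/2 t_c=0 v_peak=33/2 T=3

(v_max)²/a_max = (45/2)²/11 = 2025/44
99/4 < 2025/44 → triangular
v_peak = √(99/4·11) = √(1089/4) = 33/2
t_a = (33/2)/11 = 3/2; t_c = 0
T = 2·3/2 = 3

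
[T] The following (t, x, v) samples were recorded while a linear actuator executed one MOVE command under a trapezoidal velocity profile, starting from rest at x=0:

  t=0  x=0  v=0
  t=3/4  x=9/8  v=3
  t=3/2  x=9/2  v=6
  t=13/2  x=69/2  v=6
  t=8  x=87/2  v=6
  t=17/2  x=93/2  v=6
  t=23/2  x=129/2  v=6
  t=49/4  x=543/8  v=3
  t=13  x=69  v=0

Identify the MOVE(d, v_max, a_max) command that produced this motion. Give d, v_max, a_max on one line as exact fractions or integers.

d=69 v_max=6 a_max=4

final state: t=13, x=69, v=0 → d = 69
a_max = (3−0)/(3/4−0) = 4
max v = 6 over t∈[3/2,23/2] → v_max = 6
check: 6·(3/2+10) = 69 ✓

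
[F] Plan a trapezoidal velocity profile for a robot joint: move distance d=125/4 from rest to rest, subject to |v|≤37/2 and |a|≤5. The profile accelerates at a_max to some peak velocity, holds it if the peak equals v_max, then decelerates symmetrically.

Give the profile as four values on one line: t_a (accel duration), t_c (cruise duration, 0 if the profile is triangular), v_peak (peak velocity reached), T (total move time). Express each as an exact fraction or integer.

v_max²/a_max = (37/2)²/5 = 1369/20
125/4 < 1369/20 ⇒ no cruise
v_peak = √(125/4·5) = √(625/4) = 25/2
t_a = (25/2)/5 = 5/2; t_c = 0
T = 2·5/2 = 5

t_a=5/2 t_c=0 v_peak=25/2 T=5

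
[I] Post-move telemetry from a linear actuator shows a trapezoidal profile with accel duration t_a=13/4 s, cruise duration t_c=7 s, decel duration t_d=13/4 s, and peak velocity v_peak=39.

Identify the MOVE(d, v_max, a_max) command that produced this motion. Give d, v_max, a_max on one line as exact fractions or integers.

a_max = 39/(13/4) = 12
d_a = ½·39·13/4 = 507/8; d_c = 39·7 = 273
d = 2·507/8 + 273 = 1599/4
t_c = 7 > 0 → v_max = v_peak = 39

d=1599/4 v_max=39 a_max=12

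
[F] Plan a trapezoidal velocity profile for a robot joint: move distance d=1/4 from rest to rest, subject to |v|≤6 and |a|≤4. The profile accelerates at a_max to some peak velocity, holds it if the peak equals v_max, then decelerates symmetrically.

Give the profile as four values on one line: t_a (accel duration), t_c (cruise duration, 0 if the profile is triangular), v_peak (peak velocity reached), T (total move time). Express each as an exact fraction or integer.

vₘ²/aₘ = 6²/4 = 9
1/4 < 9 so t_c = 0
v_peak = √(1/4·4) = √1 = 1
t_a = 1/4; t_c = 0
T = 2·1/4 = 1/2

t_a=1/4 t_c=0 v_peak=1 T=1/2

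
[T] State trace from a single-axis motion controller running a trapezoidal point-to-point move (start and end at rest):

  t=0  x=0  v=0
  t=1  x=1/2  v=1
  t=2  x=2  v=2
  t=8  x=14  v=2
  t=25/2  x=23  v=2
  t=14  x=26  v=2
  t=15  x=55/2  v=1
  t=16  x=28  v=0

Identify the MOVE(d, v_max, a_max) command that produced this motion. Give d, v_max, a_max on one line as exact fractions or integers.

d=28 v_max=2 a_max=1

final state: t=16, x=28, v=0 → d = 28
a_max = (1−0)/(1−0) = 1
max v = 2 over t∈[2,14] → v_max = 2
check: 2·(2+12) = 28 ✓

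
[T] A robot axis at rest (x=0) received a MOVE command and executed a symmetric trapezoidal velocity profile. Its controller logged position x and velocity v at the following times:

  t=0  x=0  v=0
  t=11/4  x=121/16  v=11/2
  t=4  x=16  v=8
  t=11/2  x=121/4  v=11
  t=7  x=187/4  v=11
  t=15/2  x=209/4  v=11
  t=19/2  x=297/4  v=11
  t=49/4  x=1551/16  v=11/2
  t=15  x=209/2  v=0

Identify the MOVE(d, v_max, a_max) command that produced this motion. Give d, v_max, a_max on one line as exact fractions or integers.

final state: t=15, x=209/2, v=0 → d = 209/2
a_max = (11/2−0)/(11/4−0) = 2
max v = 11 over t∈[11/2,19/2] → v_max = 11
check: 11·(11/2+4) = 209/2 ✓

d=209/2 v_max=11 a_max=2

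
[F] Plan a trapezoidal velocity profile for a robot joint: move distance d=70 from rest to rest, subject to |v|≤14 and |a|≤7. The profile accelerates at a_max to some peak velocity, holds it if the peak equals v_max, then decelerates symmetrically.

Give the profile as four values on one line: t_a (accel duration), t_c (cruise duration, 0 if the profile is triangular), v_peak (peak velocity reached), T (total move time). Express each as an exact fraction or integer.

t_a=2 t_c=3 v_peak=14 T=7

(v_max)²/a_max = 14²/7 = 28
70 ≥ 28 so v_max reached
t_a = 14/7 = 2; v_peak = 14
d_cruise = 70 − 28 = 42; t_c = 42/14 = 3
T = 2·2 + 3 = 7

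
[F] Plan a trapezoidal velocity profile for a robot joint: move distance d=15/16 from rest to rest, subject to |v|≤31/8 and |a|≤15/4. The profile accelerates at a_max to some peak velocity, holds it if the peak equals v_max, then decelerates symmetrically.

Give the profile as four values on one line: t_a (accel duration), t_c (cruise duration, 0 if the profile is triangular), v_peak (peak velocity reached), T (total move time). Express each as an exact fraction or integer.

t_a=1/2 t_c=0 v_peak=15/8 T=1

(v_max)²/a_max = (31/8)²/(15/4) = 961/240
15/16 < 961/240 → triangular
v_peak = √(15/16·15/4) = √(225/64) = 15/8
t_a = (15/8)/(15/4) = 1/2; t_c = 0
T = 2·1/2 = 1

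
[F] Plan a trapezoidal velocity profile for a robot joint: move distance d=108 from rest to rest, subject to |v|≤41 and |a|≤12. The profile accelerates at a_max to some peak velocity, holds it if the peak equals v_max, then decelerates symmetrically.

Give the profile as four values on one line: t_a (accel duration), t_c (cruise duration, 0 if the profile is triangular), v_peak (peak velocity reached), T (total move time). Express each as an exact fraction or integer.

t_a=3 t_c=0 v_peak=36 T=6

v_max²/a_max = 41²/12 = 1681/12
108 < 1681/12 ⇒ no cruise
v_peak = √(108·12) = √1296 = 36
t_a = 36/12 = 3; t_c = 0
T = 2·3 = 6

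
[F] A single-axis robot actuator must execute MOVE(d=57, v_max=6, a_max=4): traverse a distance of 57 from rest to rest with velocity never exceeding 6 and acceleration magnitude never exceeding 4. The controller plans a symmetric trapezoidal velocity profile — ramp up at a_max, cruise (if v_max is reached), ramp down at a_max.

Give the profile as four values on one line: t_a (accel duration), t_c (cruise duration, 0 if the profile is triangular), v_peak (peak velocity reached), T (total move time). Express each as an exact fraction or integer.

v_max²/a_max = 6²/4 = 9
57 ≥ 9 so v_max reached
t_a = 6/4 = 3/2; v_peak = 6
d_cruise = 57 − 9 = 48; t_c = 48/6 = 8
T = 2·3/2 + 8 = 11

t_a=3/2 t_c=8 v_peak=6 T=11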